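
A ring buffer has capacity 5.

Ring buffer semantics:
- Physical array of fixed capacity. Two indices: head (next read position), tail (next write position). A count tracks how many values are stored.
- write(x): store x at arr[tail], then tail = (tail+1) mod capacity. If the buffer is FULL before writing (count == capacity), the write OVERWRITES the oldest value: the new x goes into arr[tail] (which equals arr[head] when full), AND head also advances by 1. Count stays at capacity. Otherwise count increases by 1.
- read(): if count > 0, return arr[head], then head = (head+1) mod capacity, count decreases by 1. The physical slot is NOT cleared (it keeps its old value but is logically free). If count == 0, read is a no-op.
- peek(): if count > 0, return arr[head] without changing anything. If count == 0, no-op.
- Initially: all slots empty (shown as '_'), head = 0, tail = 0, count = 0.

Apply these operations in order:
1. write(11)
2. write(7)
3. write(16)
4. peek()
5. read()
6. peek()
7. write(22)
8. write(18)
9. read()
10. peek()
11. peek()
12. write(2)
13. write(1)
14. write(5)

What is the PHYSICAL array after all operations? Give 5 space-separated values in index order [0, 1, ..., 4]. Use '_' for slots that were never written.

After op 1 (write(11)): arr=[11 _ _ _ _] head=0 tail=1 count=1
After op 2 (write(7)): arr=[11 7 _ _ _] head=0 tail=2 count=2
After op 3 (write(16)): arr=[11 7 16 _ _] head=0 tail=3 count=3
After op 4 (peek()): arr=[11 7 16 _ _] head=0 tail=3 count=3
After op 5 (read()): arr=[11 7 16 _ _] head=1 tail=3 count=2
After op 6 (peek()): arr=[11 7 16 _ _] head=1 tail=3 count=2
After op 7 (write(22)): arr=[11 7 16 22 _] head=1 tail=4 count=3
After op 8 (write(18)): arr=[11 7 16 22 18] head=1 tail=0 count=4
After op 9 (read()): arr=[11 7 16 22 18] head=2 tail=0 count=3
After op 10 (peek()): arr=[11 7 16 22 18] head=2 tail=0 count=3
After op 11 (peek()): arr=[11 7 16 22 18] head=2 tail=0 count=3
After op 12 (write(2)): arr=[2 7 16 22 18] head=2 tail=1 count=4
After op 13 (write(1)): arr=[2 1 16 22 18] head=2 tail=2 count=5
After op 14 (write(5)): arr=[2 1 5 22 18] head=3 tail=3 count=5

Answer: 2 1 5 22 18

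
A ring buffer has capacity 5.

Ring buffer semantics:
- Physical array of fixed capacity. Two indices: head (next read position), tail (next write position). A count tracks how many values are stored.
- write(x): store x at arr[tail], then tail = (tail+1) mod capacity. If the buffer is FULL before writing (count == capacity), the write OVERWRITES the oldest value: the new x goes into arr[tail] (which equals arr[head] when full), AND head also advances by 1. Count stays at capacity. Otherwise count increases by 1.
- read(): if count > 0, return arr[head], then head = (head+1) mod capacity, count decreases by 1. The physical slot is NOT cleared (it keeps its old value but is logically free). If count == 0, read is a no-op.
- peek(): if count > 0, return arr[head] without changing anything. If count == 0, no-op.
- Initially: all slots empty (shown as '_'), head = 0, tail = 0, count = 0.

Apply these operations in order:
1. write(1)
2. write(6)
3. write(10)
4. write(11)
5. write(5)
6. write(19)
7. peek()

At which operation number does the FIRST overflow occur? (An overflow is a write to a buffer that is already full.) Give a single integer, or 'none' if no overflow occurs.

After op 1 (write(1)): arr=[1 _ _ _ _] head=0 tail=1 count=1
After op 2 (write(6)): arr=[1 6 _ _ _] head=0 tail=2 count=2
After op 3 (write(10)): arr=[1 6 10 _ _] head=0 tail=3 count=3
After op 4 (write(11)): arr=[1 6 10 11 _] head=0 tail=4 count=4
After op 5 (write(5)): arr=[1 6 10 11 5] head=0 tail=0 count=5
After op 6 (write(19)): arr=[19 6 10 11 5] head=1 tail=1 count=5
After op 7 (peek()): arr=[19 6 10 11 5] head=1 tail=1 count=5

Answer: 6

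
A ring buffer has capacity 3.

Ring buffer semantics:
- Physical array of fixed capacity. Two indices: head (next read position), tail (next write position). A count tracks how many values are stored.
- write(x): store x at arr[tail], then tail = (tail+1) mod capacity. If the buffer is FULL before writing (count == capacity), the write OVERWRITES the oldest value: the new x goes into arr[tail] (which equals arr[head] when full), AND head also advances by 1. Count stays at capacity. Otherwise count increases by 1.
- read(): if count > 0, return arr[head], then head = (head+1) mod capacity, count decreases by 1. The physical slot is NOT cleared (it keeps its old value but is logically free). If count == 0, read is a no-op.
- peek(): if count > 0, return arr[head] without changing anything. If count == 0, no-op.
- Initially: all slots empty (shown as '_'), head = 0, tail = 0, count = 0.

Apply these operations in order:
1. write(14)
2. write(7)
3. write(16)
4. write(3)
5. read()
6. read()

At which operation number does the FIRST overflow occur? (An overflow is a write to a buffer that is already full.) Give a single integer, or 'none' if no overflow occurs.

Answer: 4

Derivation:
After op 1 (write(14)): arr=[14 _ _] head=0 tail=1 count=1
After op 2 (write(7)): arr=[14 7 _] head=0 tail=2 count=2
After op 3 (write(16)): arr=[14 7 16] head=0 tail=0 count=3
After op 4 (write(3)): arr=[3 7 16] head=1 tail=1 count=3
After op 5 (read()): arr=[3 7 16] head=2 tail=1 count=2
After op 6 (read()): arr=[3 7 16] head=0 tail=1 count=1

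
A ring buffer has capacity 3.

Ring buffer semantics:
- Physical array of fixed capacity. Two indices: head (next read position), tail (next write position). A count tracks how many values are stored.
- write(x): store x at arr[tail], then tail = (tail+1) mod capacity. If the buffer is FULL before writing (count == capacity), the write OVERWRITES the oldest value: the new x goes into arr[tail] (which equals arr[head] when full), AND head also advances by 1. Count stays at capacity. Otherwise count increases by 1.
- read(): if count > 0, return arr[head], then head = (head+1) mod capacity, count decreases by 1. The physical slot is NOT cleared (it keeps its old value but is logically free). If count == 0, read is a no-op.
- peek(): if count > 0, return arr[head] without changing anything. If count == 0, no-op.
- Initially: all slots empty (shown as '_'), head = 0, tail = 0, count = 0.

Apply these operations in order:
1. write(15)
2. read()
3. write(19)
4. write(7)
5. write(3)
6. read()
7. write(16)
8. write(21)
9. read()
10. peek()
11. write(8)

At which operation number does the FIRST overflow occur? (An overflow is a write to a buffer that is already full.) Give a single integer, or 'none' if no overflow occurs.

After op 1 (write(15)): arr=[15 _ _] head=0 tail=1 count=1
After op 2 (read()): arr=[15 _ _] head=1 tail=1 count=0
After op 3 (write(19)): arr=[15 19 _] head=1 tail=2 count=1
After op 4 (write(7)): arr=[15 19 7] head=1 tail=0 count=2
After op 5 (write(3)): arr=[3 19 7] head=1 tail=1 count=3
After op 6 (read()): arr=[3 19 7] head=2 tail=1 count=2
After op 7 (write(16)): arr=[3 16 7] head=2 tail=2 count=3
After op 8 (write(21)): arr=[3 16 21] head=0 tail=0 count=3
After op 9 (read()): arr=[3 16 21] head=1 tail=0 count=2
After op 10 (peek()): arr=[3 16 21] head=1 tail=0 count=2
After op 11 (write(8)): arr=[8 16 21] head=1 tail=1 count=3

Answer: 8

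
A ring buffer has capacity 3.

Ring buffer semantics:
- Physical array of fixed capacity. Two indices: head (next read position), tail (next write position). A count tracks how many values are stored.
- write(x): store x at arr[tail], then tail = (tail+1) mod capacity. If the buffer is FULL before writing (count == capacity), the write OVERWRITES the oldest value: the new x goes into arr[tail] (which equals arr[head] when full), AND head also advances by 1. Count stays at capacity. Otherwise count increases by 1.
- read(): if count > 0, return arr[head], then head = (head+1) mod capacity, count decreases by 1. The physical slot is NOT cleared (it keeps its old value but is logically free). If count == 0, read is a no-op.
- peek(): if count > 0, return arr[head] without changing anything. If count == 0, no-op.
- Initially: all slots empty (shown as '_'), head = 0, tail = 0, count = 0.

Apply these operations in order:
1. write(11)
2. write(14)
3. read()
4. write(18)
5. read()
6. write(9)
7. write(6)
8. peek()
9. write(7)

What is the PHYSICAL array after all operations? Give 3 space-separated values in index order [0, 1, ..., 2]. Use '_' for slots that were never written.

Answer: 9 6 7

Derivation:
After op 1 (write(11)): arr=[11 _ _] head=0 tail=1 count=1
After op 2 (write(14)): arr=[11 14 _] head=0 tail=2 count=2
After op 3 (read()): arr=[11 14 _] head=1 tail=2 count=1
After op 4 (write(18)): arr=[11 14 18] head=1 tail=0 count=2
After op 5 (read()): arr=[11 14 18] head=2 tail=0 count=1
After op 6 (write(9)): arr=[9 14 18] head=2 tail=1 count=2
After op 7 (write(6)): arr=[9 6 18] head=2 tail=2 count=3
After op 8 (peek()): arr=[9 6 18] head=2 tail=2 count=3
After op 9 (write(7)): arr=[9 6 7] head=0 tail=0 count=3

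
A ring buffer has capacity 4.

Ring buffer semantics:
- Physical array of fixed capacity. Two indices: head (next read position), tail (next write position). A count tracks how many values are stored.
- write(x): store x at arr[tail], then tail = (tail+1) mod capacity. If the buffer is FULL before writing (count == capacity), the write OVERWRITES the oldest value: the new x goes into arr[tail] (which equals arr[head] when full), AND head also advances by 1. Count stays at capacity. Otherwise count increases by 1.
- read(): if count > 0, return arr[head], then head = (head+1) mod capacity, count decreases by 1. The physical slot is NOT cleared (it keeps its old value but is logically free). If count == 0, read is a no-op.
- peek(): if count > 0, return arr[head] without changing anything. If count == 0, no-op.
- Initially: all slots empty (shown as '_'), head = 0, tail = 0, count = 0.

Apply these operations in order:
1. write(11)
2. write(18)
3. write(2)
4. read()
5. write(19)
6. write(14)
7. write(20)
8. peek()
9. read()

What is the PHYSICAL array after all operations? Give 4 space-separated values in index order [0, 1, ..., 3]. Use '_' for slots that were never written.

Answer: 14 20 2 19

Derivation:
After op 1 (write(11)): arr=[11 _ _ _] head=0 tail=1 count=1
After op 2 (write(18)): arr=[11 18 _ _] head=0 tail=2 count=2
After op 3 (write(2)): arr=[11 18 2 _] head=0 tail=3 count=3
After op 4 (read()): arr=[11 18 2 _] head=1 tail=3 count=2
After op 5 (write(19)): arr=[11 18 2 19] head=1 tail=0 count=3
After op 6 (write(14)): arr=[14 18 2 19] head=1 tail=1 count=4
After op 7 (write(20)): arr=[14 20 2 19] head=2 tail=2 count=4
After op 8 (peek()): arr=[14 20 2 19] head=2 tail=2 count=4
After op 9 (read()): arr=[14 20 2 19] head=3 tail=2 count=3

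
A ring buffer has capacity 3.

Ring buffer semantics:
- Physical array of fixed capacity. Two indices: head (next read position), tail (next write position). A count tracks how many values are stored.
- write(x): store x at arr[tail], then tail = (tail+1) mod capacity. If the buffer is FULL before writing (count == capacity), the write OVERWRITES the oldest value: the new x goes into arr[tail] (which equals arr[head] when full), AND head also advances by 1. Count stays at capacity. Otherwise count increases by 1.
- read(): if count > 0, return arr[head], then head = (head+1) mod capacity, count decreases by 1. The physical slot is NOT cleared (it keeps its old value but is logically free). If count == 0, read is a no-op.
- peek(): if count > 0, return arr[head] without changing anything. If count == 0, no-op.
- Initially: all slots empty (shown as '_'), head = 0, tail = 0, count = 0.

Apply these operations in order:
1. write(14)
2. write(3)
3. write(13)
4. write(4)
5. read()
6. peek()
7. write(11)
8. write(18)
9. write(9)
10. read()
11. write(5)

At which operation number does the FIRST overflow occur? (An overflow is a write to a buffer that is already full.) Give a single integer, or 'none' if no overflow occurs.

Answer: 4

Derivation:
After op 1 (write(14)): arr=[14 _ _] head=0 tail=1 count=1
After op 2 (write(3)): arr=[14 3 _] head=0 tail=2 count=2
After op 3 (write(13)): arr=[14 3 13] head=0 tail=0 count=3
After op 4 (write(4)): arr=[4 3 13] head=1 tail=1 count=3
After op 5 (read()): arr=[4 3 13] head=2 tail=1 count=2
After op 6 (peek()): arr=[4 3 13] head=2 tail=1 count=2
After op 7 (write(11)): arr=[4 11 13] head=2 tail=2 count=3
After op 8 (write(18)): arr=[4 11 18] head=0 tail=0 count=3
After op 9 (write(9)): arr=[9 11 18] head=1 tail=1 count=3
After op 10 (read()): arr=[9 11 18] head=2 tail=1 count=2
After op 11 (write(5)): arr=[9 5 18] head=2 tail=2 count=3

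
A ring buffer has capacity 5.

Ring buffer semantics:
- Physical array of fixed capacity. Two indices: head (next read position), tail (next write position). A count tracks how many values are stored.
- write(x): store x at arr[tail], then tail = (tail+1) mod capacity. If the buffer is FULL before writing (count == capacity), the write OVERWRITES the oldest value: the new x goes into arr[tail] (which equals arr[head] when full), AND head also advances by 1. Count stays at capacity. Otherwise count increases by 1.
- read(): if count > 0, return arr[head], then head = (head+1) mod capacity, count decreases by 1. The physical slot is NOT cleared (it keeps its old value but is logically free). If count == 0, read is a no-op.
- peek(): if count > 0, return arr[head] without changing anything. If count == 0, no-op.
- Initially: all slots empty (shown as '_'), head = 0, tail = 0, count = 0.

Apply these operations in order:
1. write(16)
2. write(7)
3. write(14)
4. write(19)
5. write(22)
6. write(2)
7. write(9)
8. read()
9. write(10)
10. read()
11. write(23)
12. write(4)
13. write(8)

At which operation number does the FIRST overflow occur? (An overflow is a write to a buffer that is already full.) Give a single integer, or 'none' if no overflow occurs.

After op 1 (write(16)): arr=[16 _ _ _ _] head=0 tail=1 count=1
After op 2 (write(7)): arr=[16 7 _ _ _] head=0 tail=2 count=2
After op 3 (write(14)): arr=[16 7 14 _ _] head=0 tail=3 count=3
After op 4 (write(19)): arr=[16 7 14 19 _] head=0 tail=4 count=4
After op 5 (write(22)): arr=[16 7 14 19 22] head=0 tail=0 count=5
After op 6 (write(2)): arr=[2 7 14 19 22] head=1 tail=1 count=5
After op 7 (write(9)): arr=[2 9 14 19 22] head=2 tail=2 count=5
After op 8 (read()): arr=[2 9 14 19 22] head=3 tail=2 count=4
After op 9 (write(10)): arr=[2 9 10 19 22] head=3 tail=3 count=5
After op 10 (read()): arr=[2 9 10 19 22] head=4 tail=3 count=4
After op 11 (write(23)): arr=[2 9 10 23 22] head=4 tail=4 count=5
After op 12 (write(4)): arr=[2 9 10 23 4] head=0 tail=0 count=5
After op 13 (write(8)): arr=[8 9 10 23 4] head=1 tail=1 count=5

Answer: 6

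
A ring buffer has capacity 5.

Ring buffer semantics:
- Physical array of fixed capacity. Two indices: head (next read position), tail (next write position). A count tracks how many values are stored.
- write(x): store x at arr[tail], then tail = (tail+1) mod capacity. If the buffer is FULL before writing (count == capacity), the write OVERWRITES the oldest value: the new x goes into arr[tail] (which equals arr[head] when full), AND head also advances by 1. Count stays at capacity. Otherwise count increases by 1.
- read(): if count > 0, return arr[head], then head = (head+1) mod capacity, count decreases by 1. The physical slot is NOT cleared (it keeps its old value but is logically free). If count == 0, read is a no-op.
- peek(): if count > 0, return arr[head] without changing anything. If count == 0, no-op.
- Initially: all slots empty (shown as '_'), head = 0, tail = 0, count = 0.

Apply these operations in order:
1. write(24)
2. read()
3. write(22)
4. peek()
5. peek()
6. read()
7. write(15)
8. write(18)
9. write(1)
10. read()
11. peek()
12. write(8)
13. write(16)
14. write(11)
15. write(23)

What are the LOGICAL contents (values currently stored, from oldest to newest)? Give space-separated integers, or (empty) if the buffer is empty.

After op 1 (write(24)): arr=[24 _ _ _ _] head=0 tail=1 count=1
After op 2 (read()): arr=[24 _ _ _ _] head=1 tail=1 count=0
After op 3 (write(22)): arr=[24 22 _ _ _] head=1 tail=2 count=1
After op 4 (peek()): arr=[24 22 _ _ _] head=1 tail=2 count=1
After op 5 (peek()): arr=[24 22 _ _ _] head=1 tail=2 count=1
After op 6 (read()): arr=[24 22 _ _ _] head=2 tail=2 count=0
After op 7 (write(15)): arr=[24 22 15 _ _] head=2 tail=3 count=1
After op 8 (write(18)): arr=[24 22 15 18 _] head=2 tail=4 count=2
After op 9 (write(1)): arr=[24 22 15 18 1] head=2 tail=0 count=3
After op 10 (read()): arr=[24 22 15 18 1] head=3 tail=0 count=2
After op 11 (peek()): arr=[24 22 15 18 1] head=3 tail=0 count=2
After op 12 (write(8)): arr=[8 22 15 18 1] head=3 tail=1 count=3
After op 13 (write(16)): arr=[8 16 15 18 1] head=3 tail=2 count=4
After op 14 (write(11)): arr=[8 16 11 18 1] head=3 tail=3 count=5
After op 15 (write(23)): arr=[8 16 11 23 1] head=4 tail=4 count=5

Answer: 1 8 16 11 23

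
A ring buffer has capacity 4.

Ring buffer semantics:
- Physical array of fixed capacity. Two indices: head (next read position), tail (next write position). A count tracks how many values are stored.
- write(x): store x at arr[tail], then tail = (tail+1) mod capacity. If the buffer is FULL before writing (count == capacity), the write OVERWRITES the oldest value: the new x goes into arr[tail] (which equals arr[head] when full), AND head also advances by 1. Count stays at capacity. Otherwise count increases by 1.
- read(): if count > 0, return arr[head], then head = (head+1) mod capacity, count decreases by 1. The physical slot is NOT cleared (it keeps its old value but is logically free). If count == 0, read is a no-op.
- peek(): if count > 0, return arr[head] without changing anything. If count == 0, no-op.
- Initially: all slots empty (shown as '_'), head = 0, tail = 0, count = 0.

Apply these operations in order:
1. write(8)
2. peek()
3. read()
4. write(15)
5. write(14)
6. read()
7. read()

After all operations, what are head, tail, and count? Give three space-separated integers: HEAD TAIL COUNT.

Answer: 3 3 0

Derivation:
After op 1 (write(8)): arr=[8 _ _ _] head=0 tail=1 count=1
After op 2 (peek()): arr=[8 _ _ _] head=0 tail=1 count=1
After op 3 (read()): arr=[8 _ _ _] head=1 tail=1 count=0
After op 4 (write(15)): arr=[8 15 _ _] head=1 tail=2 count=1
After op 5 (write(14)): arr=[8 15 14 _] head=1 tail=3 count=2
After op 6 (read()): arr=[8 15 14 _] head=2 tail=3 count=1
After op 7 (read()): arr=[8 15 14 _] head=3 tail=3 count=0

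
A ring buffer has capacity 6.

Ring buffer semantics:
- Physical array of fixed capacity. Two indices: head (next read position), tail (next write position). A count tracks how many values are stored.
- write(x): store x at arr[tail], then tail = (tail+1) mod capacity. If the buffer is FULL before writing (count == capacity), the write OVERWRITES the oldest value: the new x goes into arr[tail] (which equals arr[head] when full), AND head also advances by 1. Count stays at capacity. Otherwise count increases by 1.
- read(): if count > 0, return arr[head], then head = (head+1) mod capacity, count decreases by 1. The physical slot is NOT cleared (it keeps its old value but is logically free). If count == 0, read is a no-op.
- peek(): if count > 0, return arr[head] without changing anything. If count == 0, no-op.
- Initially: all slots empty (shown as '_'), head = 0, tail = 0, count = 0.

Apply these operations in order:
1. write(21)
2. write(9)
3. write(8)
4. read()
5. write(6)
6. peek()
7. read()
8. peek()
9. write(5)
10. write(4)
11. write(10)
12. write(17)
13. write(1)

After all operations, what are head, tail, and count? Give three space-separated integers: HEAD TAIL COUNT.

After op 1 (write(21)): arr=[21 _ _ _ _ _] head=0 tail=1 count=1
After op 2 (write(9)): arr=[21 9 _ _ _ _] head=0 tail=2 count=2
After op 3 (write(8)): arr=[21 9 8 _ _ _] head=0 tail=3 count=3
After op 4 (read()): arr=[21 9 8 _ _ _] head=1 tail=3 count=2
After op 5 (write(6)): arr=[21 9 8 6 _ _] head=1 tail=4 count=3
After op 6 (peek()): arr=[21 9 8 6 _ _] head=1 tail=4 count=3
After op 7 (read()): arr=[21 9 8 6 _ _] head=2 tail=4 count=2
After op 8 (peek()): arr=[21 9 8 6 _ _] head=2 tail=4 count=2
After op 9 (write(5)): arr=[21 9 8 6 5 _] head=2 tail=5 count=3
After op 10 (write(4)): arr=[21 9 8 6 5 4] head=2 tail=0 count=4
After op 11 (write(10)): arr=[10 9 8 6 5 4] head=2 tail=1 count=5
After op 12 (write(17)): arr=[10 17 8 6 5 4] head=2 tail=2 count=6
After op 13 (write(1)): arr=[10 17 1 6 5 4] head=3 tail=3 count=6

Answer: 3 3 6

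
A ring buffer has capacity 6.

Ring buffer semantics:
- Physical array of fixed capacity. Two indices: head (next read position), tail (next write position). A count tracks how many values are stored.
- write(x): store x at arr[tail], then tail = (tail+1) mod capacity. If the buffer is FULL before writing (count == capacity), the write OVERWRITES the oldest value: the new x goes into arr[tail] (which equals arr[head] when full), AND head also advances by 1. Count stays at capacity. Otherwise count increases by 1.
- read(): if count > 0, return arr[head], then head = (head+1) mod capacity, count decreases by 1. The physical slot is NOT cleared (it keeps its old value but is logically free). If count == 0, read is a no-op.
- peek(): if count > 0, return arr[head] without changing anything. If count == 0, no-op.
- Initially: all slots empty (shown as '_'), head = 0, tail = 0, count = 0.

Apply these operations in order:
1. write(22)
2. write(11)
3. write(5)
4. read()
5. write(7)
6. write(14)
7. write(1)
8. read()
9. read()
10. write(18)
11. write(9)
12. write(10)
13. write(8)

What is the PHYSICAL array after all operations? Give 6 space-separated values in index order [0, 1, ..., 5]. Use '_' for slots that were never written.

After op 1 (write(22)): arr=[22 _ _ _ _ _] head=0 tail=1 count=1
After op 2 (write(11)): arr=[22 11 _ _ _ _] head=0 tail=2 count=2
After op 3 (write(5)): arr=[22 11 5 _ _ _] head=0 tail=3 count=3
After op 4 (read()): arr=[22 11 5 _ _ _] head=1 tail=3 count=2
After op 5 (write(7)): arr=[22 11 5 7 _ _] head=1 tail=4 count=3
After op 6 (write(14)): arr=[22 11 5 7 14 _] head=1 tail=5 count=4
After op 7 (write(1)): arr=[22 11 5 7 14 1] head=1 tail=0 count=5
After op 8 (read()): arr=[22 11 5 7 14 1] head=2 tail=0 count=4
After op 9 (read()): arr=[22 11 5 7 14 1] head=3 tail=0 count=3
After op 10 (write(18)): arr=[18 11 5 7 14 1] head=3 tail=1 count=4
After op 11 (write(9)): arr=[18 9 5 7 14 1] head=3 tail=2 count=5
After op 12 (write(10)): arr=[18 9 10 7 14 1] head=3 tail=3 count=6
After op 13 (write(8)): arr=[18 9 10 8 14 1] head=4 tail=4 count=6

Answer: 18 9 10 8 14 1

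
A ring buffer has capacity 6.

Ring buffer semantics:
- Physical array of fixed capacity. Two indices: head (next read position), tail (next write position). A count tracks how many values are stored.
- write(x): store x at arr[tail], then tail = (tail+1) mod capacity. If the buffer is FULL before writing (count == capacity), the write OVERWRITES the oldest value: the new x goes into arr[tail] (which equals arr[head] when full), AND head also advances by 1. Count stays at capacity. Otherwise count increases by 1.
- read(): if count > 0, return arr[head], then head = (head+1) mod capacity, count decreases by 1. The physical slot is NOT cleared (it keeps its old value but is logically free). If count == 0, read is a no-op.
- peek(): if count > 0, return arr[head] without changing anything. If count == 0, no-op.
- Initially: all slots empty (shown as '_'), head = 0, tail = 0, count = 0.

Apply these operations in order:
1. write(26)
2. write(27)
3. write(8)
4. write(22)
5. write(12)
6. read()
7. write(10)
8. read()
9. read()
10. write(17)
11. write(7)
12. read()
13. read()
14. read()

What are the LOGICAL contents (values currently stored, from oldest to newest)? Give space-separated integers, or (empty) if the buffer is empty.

After op 1 (write(26)): arr=[26 _ _ _ _ _] head=0 tail=1 count=1
After op 2 (write(27)): arr=[26 27 _ _ _ _] head=0 tail=2 count=2
After op 3 (write(8)): arr=[26 27 8 _ _ _] head=0 tail=3 count=3
After op 4 (write(22)): arr=[26 27 8 22 _ _] head=0 tail=4 count=4
After op 5 (write(12)): arr=[26 27 8 22 12 _] head=0 tail=5 count=5
After op 6 (read()): arr=[26 27 8 22 12 _] head=1 tail=5 count=4
After op 7 (write(10)): arr=[26 27 8 22 12 10] head=1 tail=0 count=5
After op 8 (read()): arr=[26 27 8 22 12 10] head=2 tail=0 count=4
After op 9 (read()): arr=[26 27 8 22 12 10] head=3 tail=0 count=3
After op 10 (write(17)): arr=[17 27 8 22 12 10] head=3 tail=1 count=4
After op 11 (write(7)): arr=[17 7 8 22 12 10] head=3 tail=2 count=5
After op 12 (read()): arr=[17 7 8 22 12 10] head=4 tail=2 count=4
After op 13 (read()): arr=[17 7 8 22 12 10] head=5 tail=2 count=3
After op 14 (read()): arr=[17 7 8 22 12 10] head=0 tail=2 count=2

Answer: 17 7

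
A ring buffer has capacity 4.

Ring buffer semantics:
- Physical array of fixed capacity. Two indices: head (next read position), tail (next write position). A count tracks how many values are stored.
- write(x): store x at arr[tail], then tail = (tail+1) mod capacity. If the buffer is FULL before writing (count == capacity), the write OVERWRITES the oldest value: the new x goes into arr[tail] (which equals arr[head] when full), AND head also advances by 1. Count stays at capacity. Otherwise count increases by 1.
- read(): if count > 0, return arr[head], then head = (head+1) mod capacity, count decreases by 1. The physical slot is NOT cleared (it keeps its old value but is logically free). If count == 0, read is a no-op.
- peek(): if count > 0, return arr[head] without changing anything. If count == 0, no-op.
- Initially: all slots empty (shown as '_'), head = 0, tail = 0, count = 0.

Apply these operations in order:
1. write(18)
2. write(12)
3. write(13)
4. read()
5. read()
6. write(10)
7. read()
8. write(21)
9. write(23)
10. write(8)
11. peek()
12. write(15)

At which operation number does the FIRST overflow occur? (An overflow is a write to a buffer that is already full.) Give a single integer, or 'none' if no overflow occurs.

Answer: 12

Derivation:
After op 1 (write(18)): arr=[18 _ _ _] head=0 tail=1 count=1
After op 2 (write(12)): arr=[18 12 _ _] head=0 tail=2 count=2
After op 3 (write(13)): arr=[18 12 13 _] head=0 tail=3 count=3
After op 4 (read()): arr=[18 12 13 _] head=1 tail=3 count=2
After op 5 (read()): arr=[18 12 13 _] head=2 tail=3 count=1
After op 6 (write(10)): arr=[18 12 13 10] head=2 tail=0 count=2
After op 7 (read()): arr=[18 12 13 10] head=3 tail=0 count=1
After op 8 (write(21)): arr=[21 12 13 10] head=3 tail=1 count=2
After op 9 (write(23)): arr=[21 23 13 10] head=3 tail=2 count=3
After op 10 (write(8)): arr=[21 23 8 10] head=3 tail=3 count=4
After op 11 (peek()): arr=[21 23 8 10] head=3 tail=3 count=4
After op 12 (write(15)): arr=[21 23 8 15] head=0 tail=0 count=4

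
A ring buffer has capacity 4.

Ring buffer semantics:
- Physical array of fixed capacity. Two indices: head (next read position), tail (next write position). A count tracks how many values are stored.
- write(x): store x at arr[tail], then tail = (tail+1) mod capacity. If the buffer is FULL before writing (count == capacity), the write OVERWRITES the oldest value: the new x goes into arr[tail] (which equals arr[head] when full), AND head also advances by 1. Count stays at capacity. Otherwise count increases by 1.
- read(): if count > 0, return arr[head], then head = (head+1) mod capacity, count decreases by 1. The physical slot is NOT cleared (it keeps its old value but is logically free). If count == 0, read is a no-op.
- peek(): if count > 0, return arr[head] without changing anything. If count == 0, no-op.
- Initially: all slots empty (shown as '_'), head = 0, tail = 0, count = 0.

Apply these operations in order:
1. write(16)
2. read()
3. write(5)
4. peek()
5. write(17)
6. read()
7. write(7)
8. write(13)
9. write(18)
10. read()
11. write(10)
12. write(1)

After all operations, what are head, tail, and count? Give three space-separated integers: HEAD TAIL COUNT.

Answer: 0 0 4

Derivation:
After op 1 (write(16)): arr=[16 _ _ _] head=0 tail=1 count=1
After op 2 (read()): arr=[16 _ _ _] head=1 tail=1 count=0
After op 3 (write(5)): arr=[16 5 _ _] head=1 tail=2 count=1
After op 4 (peek()): arr=[16 5 _ _] head=1 tail=2 count=1
After op 5 (write(17)): arr=[16 5 17 _] head=1 tail=3 count=2
After op 6 (read()): arr=[16 5 17 _] head=2 tail=3 count=1
After op 7 (write(7)): arr=[16 5 17 7] head=2 tail=0 count=2
After op 8 (write(13)): arr=[13 5 17 7] head=2 tail=1 count=3
After op 9 (write(18)): arr=[13 18 17 7] head=2 tail=2 count=4
After op 10 (read()): arr=[13 18 17 7] head=3 tail=2 count=3
After op 11 (write(10)): arr=[13 18 10 7] head=3 tail=3 count=4
After op 12 (write(1)): arr=[13 18 10 1] head=0 tail=0 count=4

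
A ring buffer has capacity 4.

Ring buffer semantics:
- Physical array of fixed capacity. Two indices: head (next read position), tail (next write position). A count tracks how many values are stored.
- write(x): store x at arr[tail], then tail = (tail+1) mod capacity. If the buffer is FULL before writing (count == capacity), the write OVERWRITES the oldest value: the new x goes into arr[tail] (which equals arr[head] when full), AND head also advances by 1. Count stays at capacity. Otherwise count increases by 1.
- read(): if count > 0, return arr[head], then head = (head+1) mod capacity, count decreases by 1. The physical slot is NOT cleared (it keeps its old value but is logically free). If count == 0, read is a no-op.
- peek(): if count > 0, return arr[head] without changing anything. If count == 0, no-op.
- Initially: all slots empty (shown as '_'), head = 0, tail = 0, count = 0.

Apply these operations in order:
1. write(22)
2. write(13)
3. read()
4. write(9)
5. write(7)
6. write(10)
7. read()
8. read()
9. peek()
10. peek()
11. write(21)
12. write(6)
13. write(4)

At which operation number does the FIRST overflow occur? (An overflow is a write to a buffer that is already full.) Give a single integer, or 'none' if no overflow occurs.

Answer: 13

Derivation:
After op 1 (write(22)): arr=[22 _ _ _] head=0 tail=1 count=1
After op 2 (write(13)): arr=[22 13 _ _] head=0 tail=2 count=2
After op 3 (read()): arr=[22 13 _ _] head=1 tail=2 count=1
After op 4 (write(9)): arr=[22 13 9 _] head=1 tail=3 count=2
After op 5 (write(7)): arr=[22 13 9 7] head=1 tail=0 count=3
After op 6 (write(10)): arr=[10 13 9 7] head=1 tail=1 count=4
After op 7 (read()): arr=[10 13 9 7] head=2 tail=1 count=3
After op 8 (read()): arr=[10 13 9 7] head=3 tail=1 count=2
After op 9 (peek()): arr=[10 13 9 7] head=3 tail=1 count=2
After op 10 (peek()): arr=[10 13 9 7] head=3 tail=1 count=2
After op 11 (write(21)): arr=[10 21 9 7] head=3 tail=2 count=3
After op 12 (write(6)): arr=[10 21 6 7] head=3 tail=3 count=4
After op 13 (write(4)): arr=[10 21 6 4] head=0 tail=0 count=4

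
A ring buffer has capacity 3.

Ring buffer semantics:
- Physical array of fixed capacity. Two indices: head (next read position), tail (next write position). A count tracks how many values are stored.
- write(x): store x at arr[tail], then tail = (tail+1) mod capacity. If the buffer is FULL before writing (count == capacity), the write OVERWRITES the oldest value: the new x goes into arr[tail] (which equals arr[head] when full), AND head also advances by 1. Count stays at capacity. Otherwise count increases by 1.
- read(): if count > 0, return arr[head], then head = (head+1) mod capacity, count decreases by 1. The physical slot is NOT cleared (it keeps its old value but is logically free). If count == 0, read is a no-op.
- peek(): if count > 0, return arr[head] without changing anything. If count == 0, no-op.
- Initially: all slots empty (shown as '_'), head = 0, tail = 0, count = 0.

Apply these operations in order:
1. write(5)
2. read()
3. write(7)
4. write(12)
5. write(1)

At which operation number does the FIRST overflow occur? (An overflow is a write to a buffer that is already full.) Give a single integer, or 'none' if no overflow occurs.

Answer: none

Derivation:
After op 1 (write(5)): arr=[5 _ _] head=0 tail=1 count=1
After op 2 (read()): arr=[5 _ _] head=1 tail=1 count=0
After op 3 (write(7)): arr=[5 7 _] head=1 tail=2 count=1
After op 4 (write(12)): arr=[5 7 12] head=1 tail=0 count=2
After op 5 (write(1)): arr=[1 7 12] head=1 tail=1 count=3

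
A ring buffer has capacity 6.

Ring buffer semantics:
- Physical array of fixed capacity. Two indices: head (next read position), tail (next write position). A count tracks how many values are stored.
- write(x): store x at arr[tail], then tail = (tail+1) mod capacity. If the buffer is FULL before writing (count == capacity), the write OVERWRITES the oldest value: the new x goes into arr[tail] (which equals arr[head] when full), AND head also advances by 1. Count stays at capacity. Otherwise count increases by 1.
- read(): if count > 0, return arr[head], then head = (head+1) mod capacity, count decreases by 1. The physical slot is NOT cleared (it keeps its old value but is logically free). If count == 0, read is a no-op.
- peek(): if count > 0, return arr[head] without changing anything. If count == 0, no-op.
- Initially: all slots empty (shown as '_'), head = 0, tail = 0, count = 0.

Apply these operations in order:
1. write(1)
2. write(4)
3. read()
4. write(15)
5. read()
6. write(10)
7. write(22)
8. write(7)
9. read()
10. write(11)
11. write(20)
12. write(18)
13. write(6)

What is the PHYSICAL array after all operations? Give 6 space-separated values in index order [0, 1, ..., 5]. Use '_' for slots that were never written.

Answer: 11 20 18 6 22 7

Derivation:
After op 1 (write(1)): arr=[1 _ _ _ _ _] head=0 tail=1 count=1
After op 2 (write(4)): arr=[1 4 _ _ _ _] head=0 tail=2 count=2
After op 3 (read()): arr=[1 4 _ _ _ _] head=1 tail=2 count=1
After op 4 (write(15)): arr=[1 4 15 _ _ _] head=1 tail=3 count=2
After op 5 (read()): arr=[1 4 15 _ _ _] head=2 tail=3 count=1
After op 6 (write(10)): arr=[1 4 15 10 _ _] head=2 tail=4 count=2
After op 7 (write(22)): arr=[1 4 15 10 22 _] head=2 tail=5 count=3
After op 8 (write(7)): arr=[1 4 15 10 22 7] head=2 tail=0 count=4
After op 9 (read()): arr=[1 4 15 10 22 7] head=3 tail=0 count=3
After op 10 (write(11)): arr=[11 4 15 10 22 7] head=3 tail=1 count=4
After op 11 (write(20)): arr=[11 20 15 10 22 7] head=3 tail=2 count=5
After op 12 (write(18)): arr=[11 20 18 10 22 7] head=3 tail=3 count=6
After op 13 (write(6)): arr=[11 20 18 6 22 7] head=4 tail=4 count=6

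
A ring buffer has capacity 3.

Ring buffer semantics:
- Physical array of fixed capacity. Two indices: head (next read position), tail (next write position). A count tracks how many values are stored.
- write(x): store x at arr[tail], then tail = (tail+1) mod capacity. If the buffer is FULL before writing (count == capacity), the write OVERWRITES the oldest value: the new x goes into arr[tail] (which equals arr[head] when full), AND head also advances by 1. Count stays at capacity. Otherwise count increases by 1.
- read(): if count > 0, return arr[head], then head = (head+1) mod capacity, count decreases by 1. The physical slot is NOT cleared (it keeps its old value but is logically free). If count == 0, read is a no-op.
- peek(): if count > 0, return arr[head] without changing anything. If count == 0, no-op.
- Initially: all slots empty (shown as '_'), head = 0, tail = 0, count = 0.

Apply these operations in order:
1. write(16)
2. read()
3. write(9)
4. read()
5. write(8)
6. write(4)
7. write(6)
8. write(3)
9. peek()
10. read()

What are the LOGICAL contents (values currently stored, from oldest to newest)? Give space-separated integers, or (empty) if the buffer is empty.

After op 1 (write(16)): arr=[16 _ _] head=0 tail=1 count=1
After op 2 (read()): arr=[16 _ _] head=1 tail=1 count=0
After op 3 (write(9)): arr=[16 9 _] head=1 tail=2 count=1
After op 4 (read()): arr=[16 9 _] head=2 tail=2 count=0
After op 5 (write(8)): arr=[16 9 8] head=2 tail=0 count=1
After op 6 (write(4)): arr=[4 9 8] head=2 tail=1 count=2
After op 7 (write(6)): arr=[4 6 8] head=2 tail=2 count=3
After op 8 (write(3)): arr=[4 6 3] head=0 tail=0 count=3
After op 9 (peek()): arr=[4 6 3] head=0 tail=0 count=3
After op 10 (read()): arr=[4 6 3] head=1 tail=0 count=2

Answer: 6 3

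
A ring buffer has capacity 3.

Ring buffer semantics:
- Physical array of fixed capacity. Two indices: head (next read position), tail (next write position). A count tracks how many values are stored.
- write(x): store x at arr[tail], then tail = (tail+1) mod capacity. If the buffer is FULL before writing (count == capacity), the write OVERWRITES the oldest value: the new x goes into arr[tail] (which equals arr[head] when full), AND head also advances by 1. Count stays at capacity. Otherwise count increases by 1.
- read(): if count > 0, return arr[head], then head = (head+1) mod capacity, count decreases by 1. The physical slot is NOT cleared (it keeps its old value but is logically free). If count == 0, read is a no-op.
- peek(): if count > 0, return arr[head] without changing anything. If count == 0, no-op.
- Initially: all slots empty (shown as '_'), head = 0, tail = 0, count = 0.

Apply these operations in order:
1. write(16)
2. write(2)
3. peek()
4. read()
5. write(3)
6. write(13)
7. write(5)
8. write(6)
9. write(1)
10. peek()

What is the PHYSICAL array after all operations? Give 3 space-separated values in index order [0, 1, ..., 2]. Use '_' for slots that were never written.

Answer: 1 5 6

Derivation:
After op 1 (write(16)): arr=[16 _ _] head=0 tail=1 count=1
After op 2 (write(2)): arr=[16 2 _] head=0 tail=2 count=2
After op 3 (peek()): arr=[16 2 _] head=0 tail=2 count=2
After op 4 (read()): arr=[16 2 _] head=1 tail=2 count=1
After op 5 (write(3)): arr=[16 2 3] head=1 tail=0 count=2
After op 6 (write(13)): arr=[13 2 3] head=1 tail=1 count=3
After op 7 (write(5)): arr=[13 5 3] head=2 tail=2 count=3
After op 8 (write(6)): arr=[13 5 6] head=0 tail=0 count=3
After op 9 (write(1)): arr=[1 5 6] head=1 tail=1 count=3
After op 10 (peek()): arr=[1 5 6] head=1 tail=1 count=3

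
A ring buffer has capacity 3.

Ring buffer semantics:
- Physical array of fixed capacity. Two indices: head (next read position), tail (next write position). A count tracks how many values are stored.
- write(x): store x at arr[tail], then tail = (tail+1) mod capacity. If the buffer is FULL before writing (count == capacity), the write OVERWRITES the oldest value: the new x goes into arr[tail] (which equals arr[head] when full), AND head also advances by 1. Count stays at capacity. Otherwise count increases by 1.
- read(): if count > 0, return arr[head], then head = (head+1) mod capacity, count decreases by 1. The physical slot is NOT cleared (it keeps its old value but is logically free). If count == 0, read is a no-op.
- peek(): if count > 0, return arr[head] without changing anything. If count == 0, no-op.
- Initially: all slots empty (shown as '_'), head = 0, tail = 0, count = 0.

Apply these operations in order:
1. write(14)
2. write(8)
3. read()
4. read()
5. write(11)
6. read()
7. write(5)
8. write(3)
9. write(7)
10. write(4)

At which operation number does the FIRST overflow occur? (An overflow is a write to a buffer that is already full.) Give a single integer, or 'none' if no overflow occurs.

After op 1 (write(14)): arr=[14 _ _] head=0 tail=1 count=1
After op 2 (write(8)): arr=[14 8 _] head=0 tail=2 count=2
After op 3 (read()): arr=[14 8 _] head=1 tail=2 count=1
After op 4 (read()): arr=[14 8 _] head=2 tail=2 count=0
After op 5 (write(11)): arr=[14 8 11] head=2 tail=0 count=1
After op 6 (read()): arr=[14 8 11] head=0 tail=0 count=0
After op 7 (write(5)): arr=[5 8 11] head=0 tail=1 count=1
After op 8 (write(3)): arr=[5 3 11] head=0 tail=2 count=2
After op 9 (write(7)): arr=[5 3 7] head=0 tail=0 count=3
After op 10 (write(4)): arr=[4 3 7] head=1 tail=1 count=3

Answer: 10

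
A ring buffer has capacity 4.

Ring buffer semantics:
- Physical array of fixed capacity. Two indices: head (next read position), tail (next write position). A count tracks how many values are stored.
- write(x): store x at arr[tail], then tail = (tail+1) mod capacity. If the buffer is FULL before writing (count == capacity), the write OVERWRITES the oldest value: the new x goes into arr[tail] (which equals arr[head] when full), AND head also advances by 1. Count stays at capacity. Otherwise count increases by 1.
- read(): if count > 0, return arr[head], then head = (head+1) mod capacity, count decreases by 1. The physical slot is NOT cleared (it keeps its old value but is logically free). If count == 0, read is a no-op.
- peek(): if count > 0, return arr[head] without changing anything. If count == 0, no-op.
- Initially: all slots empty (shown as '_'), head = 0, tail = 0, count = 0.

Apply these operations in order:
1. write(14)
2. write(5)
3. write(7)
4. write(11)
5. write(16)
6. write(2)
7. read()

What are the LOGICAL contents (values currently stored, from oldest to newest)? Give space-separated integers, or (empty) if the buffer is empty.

Answer: 11 16 2

Derivation:
After op 1 (write(14)): arr=[14 _ _ _] head=0 tail=1 count=1
After op 2 (write(5)): arr=[14 5 _ _] head=0 tail=2 count=2
After op 3 (write(7)): arr=[14 5 7 _] head=0 tail=3 count=3
After op 4 (write(11)): arr=[14 5 7 11] head=0 tail=0 count=4
After op 5 (write(16)): arr=[16 5 7 11] head=1 tail=1 count=4
After op 6 (write(2)): arr=[16 2 7 11] head=2 tail=2 count=4
After op 7 (read()): arr=[16 2 7 11] head=3 tail=2 count=3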